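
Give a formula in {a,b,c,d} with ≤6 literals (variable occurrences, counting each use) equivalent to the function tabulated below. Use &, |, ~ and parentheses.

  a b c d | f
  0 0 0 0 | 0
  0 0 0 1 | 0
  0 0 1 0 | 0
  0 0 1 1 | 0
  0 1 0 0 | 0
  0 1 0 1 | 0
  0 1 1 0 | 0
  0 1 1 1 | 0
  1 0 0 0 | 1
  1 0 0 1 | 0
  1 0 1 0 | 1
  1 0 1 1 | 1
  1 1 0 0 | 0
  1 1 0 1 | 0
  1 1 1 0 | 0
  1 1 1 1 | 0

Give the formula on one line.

  ~d = 1010101010101010
  (~d | c) = 1011101110111011
  (a & (~d | c)) = 0000000010111011
  ~b = 1111000011110000
  ((a & (~d | c)) & ~b) = 0000000010110000

((a & (~d | c)) & ~b)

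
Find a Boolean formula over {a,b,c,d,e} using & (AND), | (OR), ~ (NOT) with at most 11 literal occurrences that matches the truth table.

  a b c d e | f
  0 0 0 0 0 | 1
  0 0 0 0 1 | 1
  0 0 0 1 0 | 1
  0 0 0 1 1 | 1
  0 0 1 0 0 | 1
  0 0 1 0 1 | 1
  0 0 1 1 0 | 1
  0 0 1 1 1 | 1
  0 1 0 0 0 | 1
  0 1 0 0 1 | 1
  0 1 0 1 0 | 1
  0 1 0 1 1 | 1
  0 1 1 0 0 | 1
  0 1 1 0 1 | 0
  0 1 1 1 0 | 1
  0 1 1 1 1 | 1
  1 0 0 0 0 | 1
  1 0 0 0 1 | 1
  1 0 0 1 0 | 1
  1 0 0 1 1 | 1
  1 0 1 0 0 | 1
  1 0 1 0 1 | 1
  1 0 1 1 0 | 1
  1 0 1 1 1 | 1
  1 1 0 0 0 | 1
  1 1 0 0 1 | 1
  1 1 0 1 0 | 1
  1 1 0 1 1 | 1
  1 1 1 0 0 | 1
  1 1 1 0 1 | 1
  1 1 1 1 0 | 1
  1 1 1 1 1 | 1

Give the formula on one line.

((~e | d) | ((~c | (~b | (a | ~e))) & (~b | ~d)))

  ~e = 10101010101010101010101010101010
  (~e | d) = 10111011101110111011101110111011
  ~c = 11110000111100001111000011110000
  ~b = 11111111000000001111111100000000
  (a | ~e) = 10101010101010101111111111111111
  (~b | (a | ~e)) = 11111111101010101111111111111111
  (~c | (~b | (a | ~e))) = 11111111111110101111111111111111
  ~d = 11001100110011001100110011001100
  (~b | ~d) = 11111111110011001111111111001100
  ((~c | (~b | (a | ~e))) & (~b | ~d)) = 11111111110010001111111111001100
  ((~e | d) | ((~c | (~b | (a | ~e))) & (~b | ~d))) = 11111111111110111111111111111111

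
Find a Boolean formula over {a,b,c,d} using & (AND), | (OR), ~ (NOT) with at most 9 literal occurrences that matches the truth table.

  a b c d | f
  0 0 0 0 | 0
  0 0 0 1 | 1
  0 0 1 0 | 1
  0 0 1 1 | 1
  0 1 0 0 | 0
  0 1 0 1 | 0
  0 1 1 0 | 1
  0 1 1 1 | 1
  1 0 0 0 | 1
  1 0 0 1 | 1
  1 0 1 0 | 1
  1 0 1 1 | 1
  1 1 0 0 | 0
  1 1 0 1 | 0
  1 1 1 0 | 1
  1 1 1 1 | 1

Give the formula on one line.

  (b | a) = 0000111111111111
  ~c = 1100110011001100
  ~a = 1111111100000000
  (~c & ~a) = 1100110000000000
  ((~c & ~a) & d) = 0100010000000000
  ((b | a) | ((~c & ~a) & d)) = 0100111111111111
  ~b = 1111000011110000
  (((b | a) | ((~c & ~a) & d)) & ~b) = 0100000011110000
  (c | (((b | a) | ((~c & ~a) & d)) & ~b)) = 0111001111110011

(c | (((b | a) | ((~c & ~a) & d)) & ~b))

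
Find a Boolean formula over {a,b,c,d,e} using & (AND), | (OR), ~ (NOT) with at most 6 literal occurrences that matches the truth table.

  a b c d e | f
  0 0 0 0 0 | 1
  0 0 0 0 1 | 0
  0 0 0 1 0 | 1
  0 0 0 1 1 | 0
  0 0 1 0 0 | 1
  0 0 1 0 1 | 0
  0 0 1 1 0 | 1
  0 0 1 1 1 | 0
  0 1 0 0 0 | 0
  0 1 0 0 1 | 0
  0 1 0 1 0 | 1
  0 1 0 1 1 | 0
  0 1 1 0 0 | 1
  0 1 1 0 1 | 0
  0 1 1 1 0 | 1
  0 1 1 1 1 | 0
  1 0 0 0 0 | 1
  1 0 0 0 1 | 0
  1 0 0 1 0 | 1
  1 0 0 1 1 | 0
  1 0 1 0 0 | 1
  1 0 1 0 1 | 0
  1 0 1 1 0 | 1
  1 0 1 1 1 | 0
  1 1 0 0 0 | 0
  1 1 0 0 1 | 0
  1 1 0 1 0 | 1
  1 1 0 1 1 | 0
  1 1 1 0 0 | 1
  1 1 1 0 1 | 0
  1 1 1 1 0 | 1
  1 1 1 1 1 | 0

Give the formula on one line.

(((d | c) | (~b & ~d)) & ~e)

  (d | c) = 00111111001111110011111100111111
  ~b = 11111111000000001111111100000000
  ~d = 11001100110011001100110011001100
  (~b & ~d) = 11001100000000001100110000000000
  ((d | c) | (~b & ~d)) = 11111111001111111111111100111111
  ~e = 10101010101010101010101010101010
  (((d | c) | (~b & ~d)) & ~e) = 10101010001010101010101000101010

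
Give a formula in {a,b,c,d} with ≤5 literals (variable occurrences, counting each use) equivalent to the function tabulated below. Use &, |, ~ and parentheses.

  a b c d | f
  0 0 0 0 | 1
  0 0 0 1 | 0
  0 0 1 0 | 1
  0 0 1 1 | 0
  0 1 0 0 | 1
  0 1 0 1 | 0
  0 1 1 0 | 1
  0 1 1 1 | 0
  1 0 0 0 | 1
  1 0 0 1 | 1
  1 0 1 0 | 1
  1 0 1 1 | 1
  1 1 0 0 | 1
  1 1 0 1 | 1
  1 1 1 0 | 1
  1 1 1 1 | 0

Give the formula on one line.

((a & (~c | ~b)) | ~d)

  ~c = 1100110011001100
  ~b = 1111000011110000
  (~c | ~b) = 1111110011111100
  (a & (~c | ~b)) = 0000000011111100
  ~d = 1010101010101010
  ((a & (~c | ~b)) | ~d) = 1010101011111110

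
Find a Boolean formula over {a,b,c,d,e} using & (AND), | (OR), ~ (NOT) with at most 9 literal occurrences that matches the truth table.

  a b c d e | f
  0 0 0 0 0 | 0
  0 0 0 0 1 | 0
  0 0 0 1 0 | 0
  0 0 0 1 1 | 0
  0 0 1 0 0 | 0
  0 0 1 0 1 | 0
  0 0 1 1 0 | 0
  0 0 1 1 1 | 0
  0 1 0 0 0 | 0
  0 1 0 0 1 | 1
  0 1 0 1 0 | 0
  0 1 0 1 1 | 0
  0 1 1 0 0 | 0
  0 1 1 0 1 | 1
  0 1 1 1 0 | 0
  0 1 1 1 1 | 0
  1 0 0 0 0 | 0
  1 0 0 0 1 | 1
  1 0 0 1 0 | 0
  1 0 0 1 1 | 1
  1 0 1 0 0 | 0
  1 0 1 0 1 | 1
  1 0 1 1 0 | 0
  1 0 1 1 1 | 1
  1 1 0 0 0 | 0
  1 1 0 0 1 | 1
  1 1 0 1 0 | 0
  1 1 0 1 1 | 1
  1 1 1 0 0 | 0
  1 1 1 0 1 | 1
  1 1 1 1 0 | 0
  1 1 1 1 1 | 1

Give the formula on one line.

((e & a) | (e & (b & (a | ~d))))

  (e & a) = 00000000000000000101010101010101
  ~d = 11001100110011001100110011001100
  (a | ~d) = 11001100110011001111111111111111
  (b & (a | ~d)) = 00000000110011000000000011111111
  (e & (b & (a | ~d))) = 00000000010001000000000001010101
  ((e & a) | (e & (b & (a | ~d)))) = 00000000010001000101010101010101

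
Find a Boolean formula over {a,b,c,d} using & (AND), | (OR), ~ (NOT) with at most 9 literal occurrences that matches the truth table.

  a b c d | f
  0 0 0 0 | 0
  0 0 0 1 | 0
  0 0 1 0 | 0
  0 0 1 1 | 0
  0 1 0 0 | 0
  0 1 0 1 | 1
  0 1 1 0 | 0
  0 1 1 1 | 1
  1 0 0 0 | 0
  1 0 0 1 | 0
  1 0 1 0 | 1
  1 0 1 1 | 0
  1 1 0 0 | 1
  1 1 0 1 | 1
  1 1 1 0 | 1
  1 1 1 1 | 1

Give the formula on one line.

((d | a) & (b | ((~a | (a & c)) & ~d)))

  (d | a) = 0101010111111111
  ~a = 1111111100000000
  (a & c) = 0000000000110011
  (~a | (a & c)) = 1111111100110011
  ~d = 1010101010101010
  ((~a | (a & c)) & ~d) = 1010101000100010
  (b | ((~a | (a & c)) & ~d)) = 1010111100101111
  ((d | a) & (b | ((~a | (a & c)) & ~d))) = 0000010100101111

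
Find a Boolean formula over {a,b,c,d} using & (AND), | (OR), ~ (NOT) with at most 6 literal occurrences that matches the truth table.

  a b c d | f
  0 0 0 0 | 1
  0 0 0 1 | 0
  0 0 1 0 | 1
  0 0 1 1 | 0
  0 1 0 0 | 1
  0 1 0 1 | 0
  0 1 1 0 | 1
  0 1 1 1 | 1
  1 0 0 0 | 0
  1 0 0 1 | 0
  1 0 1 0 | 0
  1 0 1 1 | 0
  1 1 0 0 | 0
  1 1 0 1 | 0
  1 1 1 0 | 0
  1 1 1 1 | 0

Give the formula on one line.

  ~d = 1010101010101010
  (~d | a) = 1010101011111111
  (b & c) = 0000001100000011
  ~a = 1111111100000000
  ((b & c) & ~a) = 0000001100000000
  ((~d | a) | ((b & c) & ~a)) = 1010101111111111
  (((~d | a) | ((b & c) & ~a)) & ~a) = 1010101100000000

(((~d | a) | ((b & c) & ~a)) & ~a)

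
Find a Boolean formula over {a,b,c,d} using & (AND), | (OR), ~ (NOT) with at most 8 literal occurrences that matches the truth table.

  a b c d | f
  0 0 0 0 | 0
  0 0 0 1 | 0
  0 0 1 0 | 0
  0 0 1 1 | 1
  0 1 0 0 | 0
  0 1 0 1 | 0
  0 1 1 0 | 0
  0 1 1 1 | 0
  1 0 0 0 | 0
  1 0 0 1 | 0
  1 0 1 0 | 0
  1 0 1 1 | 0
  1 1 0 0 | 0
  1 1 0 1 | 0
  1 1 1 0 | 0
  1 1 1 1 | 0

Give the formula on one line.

  (d | b) = 0101111101011111
  (a & (d | b)) = 0000000001011111
  (c | (a & (d | b))) = 0011001101111111
  ~b = 1111000011110000
  ~a = 1111111100000000
  (d & ~a) = 0101010100000000
  (~b & (d & ~a)) = 0101000000000000
  ((c | (a & (d | b))) & (~b & (d & ~a))) = 0001000000000000

((c | (a & (d | b))) & (~b & (d & ~a)))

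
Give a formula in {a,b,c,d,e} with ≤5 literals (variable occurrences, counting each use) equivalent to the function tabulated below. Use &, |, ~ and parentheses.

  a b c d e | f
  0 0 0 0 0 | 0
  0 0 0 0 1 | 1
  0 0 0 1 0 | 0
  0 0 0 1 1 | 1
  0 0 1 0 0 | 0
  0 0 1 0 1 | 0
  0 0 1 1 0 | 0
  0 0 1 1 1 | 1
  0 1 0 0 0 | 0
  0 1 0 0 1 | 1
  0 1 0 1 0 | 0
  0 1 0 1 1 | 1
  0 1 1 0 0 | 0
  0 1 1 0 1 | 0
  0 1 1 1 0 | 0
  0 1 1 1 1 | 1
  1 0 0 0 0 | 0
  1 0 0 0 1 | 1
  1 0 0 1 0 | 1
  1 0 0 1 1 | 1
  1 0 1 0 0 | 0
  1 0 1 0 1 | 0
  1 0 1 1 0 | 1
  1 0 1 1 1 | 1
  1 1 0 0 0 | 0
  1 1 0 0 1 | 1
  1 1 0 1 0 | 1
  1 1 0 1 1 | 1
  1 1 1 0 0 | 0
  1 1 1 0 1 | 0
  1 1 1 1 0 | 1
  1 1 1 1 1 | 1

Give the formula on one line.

  ~c = 11110000111100001111000011110000
  (~c & e) = 01010000010100000101000001010000
  ((~c & e) | d) = 01110011011100110111001101110011
  (a | e) = 01010101010101011111111111111111
  (((~c & e) | d) & (a | e)) = 01010001010100010111001101110011

(((~c & e) | d) & (a | e))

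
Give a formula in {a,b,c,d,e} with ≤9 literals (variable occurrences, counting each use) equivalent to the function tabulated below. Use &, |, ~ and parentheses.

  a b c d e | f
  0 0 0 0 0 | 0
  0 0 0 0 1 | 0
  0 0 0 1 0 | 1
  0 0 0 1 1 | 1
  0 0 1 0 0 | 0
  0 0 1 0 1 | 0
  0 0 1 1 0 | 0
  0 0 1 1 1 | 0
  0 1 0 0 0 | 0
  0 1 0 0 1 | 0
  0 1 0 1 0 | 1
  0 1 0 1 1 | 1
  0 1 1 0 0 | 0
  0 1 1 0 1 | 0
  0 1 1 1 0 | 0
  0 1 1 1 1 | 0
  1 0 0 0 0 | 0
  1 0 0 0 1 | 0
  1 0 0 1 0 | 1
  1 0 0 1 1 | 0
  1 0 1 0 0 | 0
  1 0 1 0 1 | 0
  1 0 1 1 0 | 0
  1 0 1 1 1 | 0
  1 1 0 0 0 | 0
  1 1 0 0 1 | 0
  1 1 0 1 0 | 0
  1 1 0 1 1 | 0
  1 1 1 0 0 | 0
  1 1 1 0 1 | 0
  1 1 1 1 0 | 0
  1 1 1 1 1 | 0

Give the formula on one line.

  ~a = 11111111111111110000000000000000
  ~b = 11111111000000001111111100000000
  (~a | ~b) = 11111111111111111111111100000000
  ~e = 10101010101010101010101010101010
  (~e & a) = 00000000000000001010101010101010
  (d & ~a) = 00110011001100110000000000000000
  ((d & ~a) | c) = 00111111001111110000111100001111
  ((~e & a) | ((d & ~a) | c)) = 00111111001111111010111110101111
  ((~a | ~b) & ((~e & a) | ((d & ~a) | c))) = 00111111001111111010111100000000
  ~c = 11110000111100001111000011110000
  (d & ~c) = 00110000001100000011000000110000
  (((~a | ~b) & ((~e & a) | ((d & ~a) | c))) & (d & ~c)) = 00110000001100000010000000000000

(((~a | ~b) & ((~e & a) | ((d & ~a) | c))) & (d & ~c))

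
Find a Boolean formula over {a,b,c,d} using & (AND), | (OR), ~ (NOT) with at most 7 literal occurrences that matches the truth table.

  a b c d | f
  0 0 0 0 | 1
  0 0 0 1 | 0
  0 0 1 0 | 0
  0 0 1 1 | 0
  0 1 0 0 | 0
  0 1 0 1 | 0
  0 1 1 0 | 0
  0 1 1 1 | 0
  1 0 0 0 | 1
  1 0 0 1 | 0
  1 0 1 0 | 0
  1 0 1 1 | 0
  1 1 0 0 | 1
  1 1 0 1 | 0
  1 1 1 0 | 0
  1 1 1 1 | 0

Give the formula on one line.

  ~d = 1010101010101010
  (a & ~d) = 0000000010101010
  ~b = 1111000011110000
  ((a & ~d) | ~b) = 1111000011111010
  (c | ((a & ~d) | ~b)) = 1111001111111011
  ~c = 1100110011001100
  (~d & ~c) = 1000100010001000
  ((c | ((a & ~d) | ~b)) & (~d & ~c)) = 1000000010001000

((c | ((a & ~d) | ~b)) & (~d & ~c))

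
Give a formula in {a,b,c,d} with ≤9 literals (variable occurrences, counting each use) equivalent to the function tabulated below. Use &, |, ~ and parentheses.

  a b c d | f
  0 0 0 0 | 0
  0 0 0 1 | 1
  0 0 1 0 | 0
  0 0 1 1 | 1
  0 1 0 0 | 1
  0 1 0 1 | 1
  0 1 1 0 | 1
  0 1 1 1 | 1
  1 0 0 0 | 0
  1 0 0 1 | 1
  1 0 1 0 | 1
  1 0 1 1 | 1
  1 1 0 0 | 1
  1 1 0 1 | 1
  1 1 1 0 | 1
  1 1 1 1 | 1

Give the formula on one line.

  ~c = 1100110011001100
  (~c & d) = 0100010001000100
  ~d = 1010101010101010
  (b & ~d) = 0000101000001010
  (c | (b & ~d)) = 0011101100111011
  ((~c & d) | (c | (b & ~d))) = 0111111101111111
  (a | d) = 0101010111111111
  (((~c & d) | (c | (b & ~d))) & (a | d)) = 0101010101111111
  ((((~c & d) | (c | (b & ~d))) & (a | d)) | b) = 0101111101111111

((((~c & d) | (c | (b & ~d))) & (a | d)) | b)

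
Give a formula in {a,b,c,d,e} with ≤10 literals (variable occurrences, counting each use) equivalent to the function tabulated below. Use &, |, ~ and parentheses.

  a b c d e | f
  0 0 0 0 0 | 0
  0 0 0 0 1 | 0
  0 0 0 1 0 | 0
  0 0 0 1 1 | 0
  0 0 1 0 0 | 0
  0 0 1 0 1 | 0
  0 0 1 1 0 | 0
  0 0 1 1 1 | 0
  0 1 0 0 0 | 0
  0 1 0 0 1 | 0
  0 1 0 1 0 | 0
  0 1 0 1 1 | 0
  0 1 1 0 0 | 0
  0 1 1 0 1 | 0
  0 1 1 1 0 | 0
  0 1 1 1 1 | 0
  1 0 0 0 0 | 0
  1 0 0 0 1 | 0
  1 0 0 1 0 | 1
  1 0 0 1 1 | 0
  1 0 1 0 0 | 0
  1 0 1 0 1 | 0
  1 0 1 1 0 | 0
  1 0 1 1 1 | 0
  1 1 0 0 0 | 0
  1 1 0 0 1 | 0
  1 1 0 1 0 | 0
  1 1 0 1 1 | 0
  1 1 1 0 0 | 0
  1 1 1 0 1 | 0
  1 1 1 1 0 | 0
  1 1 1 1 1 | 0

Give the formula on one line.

  ~e = 10101010101010101010101010101010
  ~a = 11111111111111110000000000000000
  (c & ~a) = 00001111000011110000000000000000
  (~e | (c & ~a)) = 10101111101011111010101010101010
  ~c = 11110000111100001111000011110000
  ~b = 11111111000000001111111100000000
  (d & ~b) = 00110011000000000011001100000000
  ((d & ~b) | ~a) = 11111111111111110011001100000000
  (~c & ((d & ~b) | ~a)) = 11110000111100000011000000000000
  ((~e | (c & ~a)) & (~c & ((d & ~b) | ~a))) = 10100000101000000010000000000000
  (e | a) = 01010101010101011111111111111111
  (((~e | (c & ~a)) & (~c & ((d & ~b) | ~a))) & (e | a)) = 00000000000000000010000000000000

(((~e | (c & ~a)) & (~c & ((d & ~b) | ~a))) & (e | a))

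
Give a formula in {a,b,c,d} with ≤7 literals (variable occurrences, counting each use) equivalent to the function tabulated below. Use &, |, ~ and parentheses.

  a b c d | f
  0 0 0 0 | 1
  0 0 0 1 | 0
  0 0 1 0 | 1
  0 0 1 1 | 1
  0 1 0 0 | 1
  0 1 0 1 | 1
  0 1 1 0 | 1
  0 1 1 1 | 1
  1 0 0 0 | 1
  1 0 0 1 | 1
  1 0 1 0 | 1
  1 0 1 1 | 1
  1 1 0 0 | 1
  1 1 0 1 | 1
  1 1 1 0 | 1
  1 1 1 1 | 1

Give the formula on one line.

  ~d = 1010101010101010
  (c | ~d) = 1011101110111011
  ~b = 1111000011110000
  (a & ~b) = 0000000011110000
  (b | (a & ~b)) = 0000111111111111
  ((c | ~d) | (b | (a & ~b))) = 1011111111111111

((c | ~d) | (b | (a & ~b)))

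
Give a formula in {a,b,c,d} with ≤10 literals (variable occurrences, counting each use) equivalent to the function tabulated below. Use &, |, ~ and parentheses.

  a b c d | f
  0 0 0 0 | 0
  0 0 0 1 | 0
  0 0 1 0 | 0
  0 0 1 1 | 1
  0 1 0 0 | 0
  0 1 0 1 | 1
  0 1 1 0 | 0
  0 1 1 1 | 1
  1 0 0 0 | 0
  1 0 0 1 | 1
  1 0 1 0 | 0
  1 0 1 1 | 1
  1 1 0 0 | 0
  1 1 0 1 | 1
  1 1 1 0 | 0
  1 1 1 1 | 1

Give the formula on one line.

  ~a = 1111111100000000
  ~c = 1100110011001100
  (~a | ~c) = 1111111111001100
  ((~a | ~c) & a) = 0000000011001100
  (b & d) = 0000010100000101
  ((b & d) | c) = 0011011100110111
  (((~a | ~c) & a) | ((b & d) | c)) = 0011011111111111
  ((((~a | ~c) & a) | ((b & d) | c)) & d) = 0001010101010101

((((~a | ~c) & a) | ((b & d) | c)) & d)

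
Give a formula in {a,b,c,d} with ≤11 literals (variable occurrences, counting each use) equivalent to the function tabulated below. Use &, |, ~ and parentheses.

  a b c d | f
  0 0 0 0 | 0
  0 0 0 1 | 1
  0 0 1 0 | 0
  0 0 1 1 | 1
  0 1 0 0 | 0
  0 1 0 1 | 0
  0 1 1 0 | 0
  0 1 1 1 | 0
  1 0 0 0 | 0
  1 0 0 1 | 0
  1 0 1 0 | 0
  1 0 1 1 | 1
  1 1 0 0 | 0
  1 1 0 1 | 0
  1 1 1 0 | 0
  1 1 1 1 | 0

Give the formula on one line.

  ~b = 1111000011110000
  (d & ~b) = 0101000001010000
  ~c = 1100110011001100
  (d | ~c) = 1101110111011101
  (a | (d | ~c)) = 1101110111111111
  ~a = 1111111100000000
  (c | ~a) = 1111111100110011
  ~d = 1010101010101010
  ((c | ~a) | ~d) = 1111111110111011
  (((c | ~a) | ~d) | b) = 1111111110111111
  ((a | (d | ~c)) & (((c | ~a) | ~d) | b)) = 1101110110111111
  ((d & ~b) & ((a | (d | ~c)) & (((c | ~a) | ~d) | b))) = 0101000000010000

((d & ~b) & ((a | (d | ~c)) & (((c | ~a) | ~d) | b)))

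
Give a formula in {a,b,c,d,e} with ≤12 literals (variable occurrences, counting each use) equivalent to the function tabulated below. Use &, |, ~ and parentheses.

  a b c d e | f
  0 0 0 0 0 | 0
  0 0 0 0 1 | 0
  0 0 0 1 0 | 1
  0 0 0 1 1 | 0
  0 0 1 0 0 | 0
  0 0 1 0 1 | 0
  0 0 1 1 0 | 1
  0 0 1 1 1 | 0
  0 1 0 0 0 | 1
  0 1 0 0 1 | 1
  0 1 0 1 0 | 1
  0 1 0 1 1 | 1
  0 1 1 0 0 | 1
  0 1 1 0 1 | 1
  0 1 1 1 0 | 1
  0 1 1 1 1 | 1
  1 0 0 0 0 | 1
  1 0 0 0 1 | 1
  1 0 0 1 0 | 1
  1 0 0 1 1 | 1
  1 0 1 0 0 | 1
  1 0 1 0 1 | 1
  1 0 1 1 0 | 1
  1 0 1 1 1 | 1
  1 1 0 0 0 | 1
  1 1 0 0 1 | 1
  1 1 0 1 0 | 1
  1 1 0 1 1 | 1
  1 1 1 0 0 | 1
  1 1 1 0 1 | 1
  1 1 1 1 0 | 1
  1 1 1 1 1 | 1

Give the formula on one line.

(b | (((~e & d) | (((~e & ~b) | (b & d)) & a)) | a))

  ~e = 10101010101010101010101010101010
  (~e & d) = 00100010001000100010001000100010
  ~b = 11111111000000001111111100000000
  (~e & ~b) = 10101010000000001010101000000000
  (b & d) = 00000000001100110000000000110011
  ((~e & ~b) | (b & d)) = 10101010001100111010101000110011
  (((~e & ~b) | (b & d)) & a) = 00000000000000001010101000110011
  ((~e & d) | (((~e & ~b) | (b & d)) & a)) = 00100010001000101010101000110011
  (((~e & d) | (((~e & ~b) | (b & d)) & a)) | a) = 00100010001000101111111111111111
  (b | (((~e & d) | (((~e & ~b) | (b & d)) & a)) | a)) = 00100010111111111111111111111111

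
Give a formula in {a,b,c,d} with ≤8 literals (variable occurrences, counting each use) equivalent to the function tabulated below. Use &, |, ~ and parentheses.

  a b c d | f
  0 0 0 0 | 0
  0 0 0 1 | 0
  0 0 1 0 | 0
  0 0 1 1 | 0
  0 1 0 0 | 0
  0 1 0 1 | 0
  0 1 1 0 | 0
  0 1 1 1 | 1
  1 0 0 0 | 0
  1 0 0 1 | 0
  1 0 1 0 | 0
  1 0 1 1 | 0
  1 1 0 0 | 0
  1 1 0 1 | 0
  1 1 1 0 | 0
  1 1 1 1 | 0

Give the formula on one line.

  ~a = 1111111100000000
  (~a & b) = 0000111100000000
  (a | c) = 0011001111111111
  ((a | c) & d) = 0001000101010101
  ((~a & b) & ((a | c) & d)) = 0000000100000000

((~a & b) & ((a | c) & d))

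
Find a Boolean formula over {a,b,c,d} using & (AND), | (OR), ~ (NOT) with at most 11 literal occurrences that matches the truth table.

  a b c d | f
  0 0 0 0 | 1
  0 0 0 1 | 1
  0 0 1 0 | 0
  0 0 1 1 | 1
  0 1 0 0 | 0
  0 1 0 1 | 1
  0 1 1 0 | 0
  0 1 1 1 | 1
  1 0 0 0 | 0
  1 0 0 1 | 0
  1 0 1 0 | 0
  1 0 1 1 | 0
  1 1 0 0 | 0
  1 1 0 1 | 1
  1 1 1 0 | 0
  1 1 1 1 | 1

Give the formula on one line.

(((b & d) | (~b & ~a)) & (d | ((~c | (~a & b)) | b)))

  (b & d) = 0000010100000101
  ~b = 1111000011110000
  ~a = 1111111100000000
  (~b & ~a) = 1111000000000000
  ((b & d) | (~b & ~a)) = 1111010100000101
  ~c = 1100110011001100
  (~a & b) = 0000111100000000
  (~c | (~a & b)) = 1100111111001100
  ((~c | (~a & b)) | b) = 1100111111001111
  (d | ((~c | (~a & b)) | b)) = 1101111111011111
  (((b & d) | (~b & ~a)) & (d | ((~c | (~a & b)) | b))) = 1101010100000101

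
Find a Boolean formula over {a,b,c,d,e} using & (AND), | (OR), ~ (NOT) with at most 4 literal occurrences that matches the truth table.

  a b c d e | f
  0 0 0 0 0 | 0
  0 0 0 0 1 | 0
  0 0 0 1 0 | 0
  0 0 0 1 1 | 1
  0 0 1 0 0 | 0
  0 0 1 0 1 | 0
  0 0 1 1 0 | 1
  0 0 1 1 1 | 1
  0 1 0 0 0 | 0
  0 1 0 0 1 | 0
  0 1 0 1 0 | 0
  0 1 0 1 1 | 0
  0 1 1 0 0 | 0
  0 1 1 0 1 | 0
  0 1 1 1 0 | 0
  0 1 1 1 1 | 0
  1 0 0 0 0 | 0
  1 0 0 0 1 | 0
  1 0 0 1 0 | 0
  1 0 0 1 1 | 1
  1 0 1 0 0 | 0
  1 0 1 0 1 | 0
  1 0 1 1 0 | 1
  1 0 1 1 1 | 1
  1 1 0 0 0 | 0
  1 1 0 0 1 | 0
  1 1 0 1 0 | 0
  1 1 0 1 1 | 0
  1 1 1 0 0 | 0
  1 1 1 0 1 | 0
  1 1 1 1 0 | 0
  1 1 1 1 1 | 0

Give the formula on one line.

(~b & ((e | c) & d))

  ~b = 11111111000000001111111100000000
  (e | c) = 01011111010111110101111101011111
  ((e | c) & d) = 00010011000100110001001100010011
  (~b & ((e | c) & d)) = 00010011000000000001001100000000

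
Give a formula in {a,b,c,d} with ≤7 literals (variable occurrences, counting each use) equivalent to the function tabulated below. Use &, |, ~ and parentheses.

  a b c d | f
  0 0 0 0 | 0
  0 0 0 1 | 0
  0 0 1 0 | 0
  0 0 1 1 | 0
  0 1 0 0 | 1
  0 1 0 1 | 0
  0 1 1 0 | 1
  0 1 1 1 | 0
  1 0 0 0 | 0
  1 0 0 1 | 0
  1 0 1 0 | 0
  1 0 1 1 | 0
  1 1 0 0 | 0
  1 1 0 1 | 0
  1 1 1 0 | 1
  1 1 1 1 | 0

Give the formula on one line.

(((d | b) & ~d) & (((~c | b) & ~a) | c))

  (d | b) = 0101111101011111
  ~d = 1010101010101010
  ((d | b) & ~d) = 0000101000001010
  ~c = 1100110011001100
  (~c | b) = 1100111111001111
  ~a = 1111111100000000
  ((~c | b) & ~a) = 1100111100000000
  (((~c | b) & ~a) | c) = 1111111100110011
  (((d | b) & ~d) & (((~c | b) & ~a) | c)) = 0000101000000010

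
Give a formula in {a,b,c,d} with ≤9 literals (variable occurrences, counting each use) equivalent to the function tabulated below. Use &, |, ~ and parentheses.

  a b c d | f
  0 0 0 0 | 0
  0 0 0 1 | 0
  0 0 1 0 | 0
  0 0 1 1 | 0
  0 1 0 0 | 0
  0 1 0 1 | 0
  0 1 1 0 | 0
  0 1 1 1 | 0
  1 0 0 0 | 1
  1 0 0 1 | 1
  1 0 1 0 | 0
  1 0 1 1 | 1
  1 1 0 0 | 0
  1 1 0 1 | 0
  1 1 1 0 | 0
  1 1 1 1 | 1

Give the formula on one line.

(((d & a) | (~c & (a | b))) & ((c | ~b) & (a | d)))

  (d & a) = 0000000001010101
  ~c = 1100110011001100
  (a | b) = 0000111111111111
  (~c & (a | b)) = 0000110011001100
  ((d & a) | (~c & (a | b))) = 0000110011011101
  ~b = 1111000011110000
  (c | ~b) = 1111001111110011
  (a | d) = 0101010111111111
  ((c | ~b) & (a | d)) = 0101000111110011
  (((d & a) | (~c & (a | b))) & ((c | ~b) & (a | d))) = 0000000011010001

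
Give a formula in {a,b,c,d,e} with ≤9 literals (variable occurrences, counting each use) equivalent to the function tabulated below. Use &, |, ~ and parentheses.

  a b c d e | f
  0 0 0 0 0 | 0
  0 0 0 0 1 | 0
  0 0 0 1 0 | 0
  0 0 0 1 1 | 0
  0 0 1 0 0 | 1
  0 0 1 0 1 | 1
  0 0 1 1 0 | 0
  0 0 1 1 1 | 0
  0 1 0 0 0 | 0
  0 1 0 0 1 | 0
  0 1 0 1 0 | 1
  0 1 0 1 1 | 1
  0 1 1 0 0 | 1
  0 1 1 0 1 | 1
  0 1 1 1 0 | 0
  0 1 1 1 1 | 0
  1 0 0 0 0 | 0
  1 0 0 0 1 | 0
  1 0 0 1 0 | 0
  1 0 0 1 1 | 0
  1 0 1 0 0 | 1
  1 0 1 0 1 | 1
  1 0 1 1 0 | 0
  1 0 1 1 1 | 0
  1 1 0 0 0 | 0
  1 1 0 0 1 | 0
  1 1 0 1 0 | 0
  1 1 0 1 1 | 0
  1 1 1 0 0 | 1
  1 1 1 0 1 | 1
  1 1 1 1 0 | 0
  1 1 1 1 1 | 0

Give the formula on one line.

  ~d = 11001100110011001100110011001100
  ~a = 11111111111111110000000000000000
  (~a & b) = 00000000111111110000000000000000
  ~c = 11110000111100001111000011110000
  ((~a & b) & ~c) = 00000000111100000000000000000000
  (~d | ((~a & b) & ~c)) = 11001100111111001100110011001100
  (d | c) = 00111111001111110011111100111111
  ((~d | ((~a & b) & ~c)) & (d | c)) = 00001100001111000000110000001100

((~d | ((~a & b) & ~c)) & (d | c))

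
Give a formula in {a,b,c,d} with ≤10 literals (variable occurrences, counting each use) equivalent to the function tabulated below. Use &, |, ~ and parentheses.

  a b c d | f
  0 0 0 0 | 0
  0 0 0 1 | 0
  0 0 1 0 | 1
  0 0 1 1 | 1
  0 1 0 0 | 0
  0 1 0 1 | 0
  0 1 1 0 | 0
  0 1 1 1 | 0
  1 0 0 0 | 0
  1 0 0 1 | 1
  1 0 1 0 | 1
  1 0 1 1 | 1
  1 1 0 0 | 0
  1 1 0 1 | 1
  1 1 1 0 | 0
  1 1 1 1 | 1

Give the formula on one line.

  ~c = 1100110011001100
  (d & a) = 0000000001010101
  (~c | (d & a)) = 1100110011011101
  (c | d) = 0111011101110111
  (a & (c | d)) = 0000000001110111
  ((~c | (d & a)) & (a & (c | d))) = 0000000001010101
  ~b = 1111000011110000
  (~b & c) = 0011000000110000
  (((~c | (d & a)) & (a & (c | d))) | (~b & c)) = 0011000001110101

(((~c | (d & a)) & (a & (c | d))) | (~b & c))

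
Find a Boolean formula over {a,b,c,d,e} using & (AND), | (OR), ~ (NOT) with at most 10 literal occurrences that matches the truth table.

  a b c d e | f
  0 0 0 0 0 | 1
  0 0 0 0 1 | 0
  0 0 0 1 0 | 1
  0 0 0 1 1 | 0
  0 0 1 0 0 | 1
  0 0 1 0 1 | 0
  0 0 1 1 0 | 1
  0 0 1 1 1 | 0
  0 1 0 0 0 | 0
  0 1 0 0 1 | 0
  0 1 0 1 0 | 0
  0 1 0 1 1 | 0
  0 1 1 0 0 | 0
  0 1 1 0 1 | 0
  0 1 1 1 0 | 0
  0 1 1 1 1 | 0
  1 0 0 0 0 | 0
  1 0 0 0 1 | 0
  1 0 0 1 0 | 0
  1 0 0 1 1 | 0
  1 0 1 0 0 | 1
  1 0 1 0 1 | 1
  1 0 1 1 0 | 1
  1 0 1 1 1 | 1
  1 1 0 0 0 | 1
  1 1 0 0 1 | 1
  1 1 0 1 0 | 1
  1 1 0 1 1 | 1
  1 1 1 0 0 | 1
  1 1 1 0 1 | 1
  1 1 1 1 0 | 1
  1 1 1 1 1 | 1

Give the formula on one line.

(((c | ~a) & a) | (((~b & ~e) | a) & (b | ~a)))

  ~a = 11111111111111110000000000000000
  (c | ~a) = 11111111111111110000111100001111
  ((c | ~a) & a) = 00000000000000000000111100001111
  ~b = 11111111000000001111111100000000
  ~e = 10101010101010101010101010101010
  (~b & ~e) = 10101010000000001010101000000000
  ((~b & ~e) | a) = 10101010000000001111111111111111
  (b | ~a) = 11111111111111110000000011111111
  (((~b & ~e) | a) & (b | ~a)) = 10101010000000000000000011111111
  (((c | ~a) & a) | (((~b & ~e) | a) & (b | ~a))) = 10101010000000000000111111111111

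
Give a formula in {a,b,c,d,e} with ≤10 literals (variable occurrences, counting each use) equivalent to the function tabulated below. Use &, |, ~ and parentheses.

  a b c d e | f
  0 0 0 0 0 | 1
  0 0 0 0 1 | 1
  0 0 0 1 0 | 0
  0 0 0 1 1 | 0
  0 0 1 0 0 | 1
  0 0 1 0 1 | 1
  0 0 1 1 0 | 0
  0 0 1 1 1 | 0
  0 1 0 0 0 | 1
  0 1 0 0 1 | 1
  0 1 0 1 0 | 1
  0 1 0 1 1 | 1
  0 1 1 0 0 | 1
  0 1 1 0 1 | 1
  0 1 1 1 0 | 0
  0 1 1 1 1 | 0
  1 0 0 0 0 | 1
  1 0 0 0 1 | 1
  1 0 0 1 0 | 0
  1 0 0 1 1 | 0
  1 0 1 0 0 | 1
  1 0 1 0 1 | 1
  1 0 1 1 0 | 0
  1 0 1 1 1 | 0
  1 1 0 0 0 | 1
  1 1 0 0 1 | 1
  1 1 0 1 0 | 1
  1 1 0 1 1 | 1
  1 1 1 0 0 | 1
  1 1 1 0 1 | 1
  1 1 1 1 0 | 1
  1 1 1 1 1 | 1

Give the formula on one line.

  ~c = 11110000111100001111000011110000
  ~d = 11001100110011001100110011001100
  (~c | ~d) = 11111100111111001111110011111100
  ~a = 11111111111111110000000000000000
  ~b = 11111111000000001111111100000000
  (~c | ~b) = 11111111111100001111111111110000
  (~a & (~c | ~b)) = 11111111111100000000000000000000
  ((~c | ~d) | (~a & (~c | ~b))) = 11111111111111001111110011111100
  (a | ((~c | ~d) | (~a & (~c | ~b)))) = 11111111111111001111111111111111
  (b | ~d) = 11001100111111111100110011111111
  ((a | ((~c | ~d) | (~a & (~c | ~b)))) & (b | ~d)) = 11001100111111001100110011111111

((a | ((~c | ~d) | (~a & (~c | ~b)))) & (b | ~d))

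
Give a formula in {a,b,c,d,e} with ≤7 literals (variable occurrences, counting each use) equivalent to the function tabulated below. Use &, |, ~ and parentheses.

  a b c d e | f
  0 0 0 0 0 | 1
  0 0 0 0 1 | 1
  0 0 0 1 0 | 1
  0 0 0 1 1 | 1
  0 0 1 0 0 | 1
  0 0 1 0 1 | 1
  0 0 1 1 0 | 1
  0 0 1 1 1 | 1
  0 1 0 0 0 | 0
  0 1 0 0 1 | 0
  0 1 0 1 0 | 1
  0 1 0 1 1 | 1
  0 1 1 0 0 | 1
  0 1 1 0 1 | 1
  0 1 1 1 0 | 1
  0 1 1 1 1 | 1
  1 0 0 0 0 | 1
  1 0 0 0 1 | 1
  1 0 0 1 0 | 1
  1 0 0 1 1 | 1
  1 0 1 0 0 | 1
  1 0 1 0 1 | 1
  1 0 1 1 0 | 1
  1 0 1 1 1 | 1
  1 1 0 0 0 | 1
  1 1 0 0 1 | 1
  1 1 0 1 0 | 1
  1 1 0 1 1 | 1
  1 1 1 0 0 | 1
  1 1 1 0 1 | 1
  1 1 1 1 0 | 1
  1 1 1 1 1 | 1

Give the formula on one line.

  (d | c) = 00111111001111110011111100111111
  ~d = 11001100110011001100110011001100
  (c & ~d) = 00001100000011000000110000001100
  ((c & ~d) | a) = 00001100000011001111111111111111
  ((d | c) | ((c & ~d) | a)) = 00111111001111111111111111111111
  ~b = 11111111000000001111111100000000
  ~a = 11111111111111110000000000000000
  (~b & ~a) = 11111111000000000000000000000000
  (((d | c) | ((c & ~d) | a)) | (~b & ~a)) = 11111111001111111111111111111111

(((d | c) | ((c & ~d) | a)) | (~b & ~a))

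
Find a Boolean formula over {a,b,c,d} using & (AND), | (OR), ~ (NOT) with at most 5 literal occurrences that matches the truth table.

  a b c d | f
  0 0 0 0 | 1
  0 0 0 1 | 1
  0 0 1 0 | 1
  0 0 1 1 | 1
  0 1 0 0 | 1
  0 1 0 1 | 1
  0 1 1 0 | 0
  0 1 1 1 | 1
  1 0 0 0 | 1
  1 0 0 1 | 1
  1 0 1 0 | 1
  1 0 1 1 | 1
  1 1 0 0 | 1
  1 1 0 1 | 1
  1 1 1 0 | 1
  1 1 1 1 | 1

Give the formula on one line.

  (a | d) = 0101010111111111
  ~b = 1111000011110000
  ((a | d) | ~b) = 1111010111111111
  ~c = 1100110011001100
  (((a | d) | ~b) | ~c) = 1111110111111111

(((a | d) | ~b) | ~c)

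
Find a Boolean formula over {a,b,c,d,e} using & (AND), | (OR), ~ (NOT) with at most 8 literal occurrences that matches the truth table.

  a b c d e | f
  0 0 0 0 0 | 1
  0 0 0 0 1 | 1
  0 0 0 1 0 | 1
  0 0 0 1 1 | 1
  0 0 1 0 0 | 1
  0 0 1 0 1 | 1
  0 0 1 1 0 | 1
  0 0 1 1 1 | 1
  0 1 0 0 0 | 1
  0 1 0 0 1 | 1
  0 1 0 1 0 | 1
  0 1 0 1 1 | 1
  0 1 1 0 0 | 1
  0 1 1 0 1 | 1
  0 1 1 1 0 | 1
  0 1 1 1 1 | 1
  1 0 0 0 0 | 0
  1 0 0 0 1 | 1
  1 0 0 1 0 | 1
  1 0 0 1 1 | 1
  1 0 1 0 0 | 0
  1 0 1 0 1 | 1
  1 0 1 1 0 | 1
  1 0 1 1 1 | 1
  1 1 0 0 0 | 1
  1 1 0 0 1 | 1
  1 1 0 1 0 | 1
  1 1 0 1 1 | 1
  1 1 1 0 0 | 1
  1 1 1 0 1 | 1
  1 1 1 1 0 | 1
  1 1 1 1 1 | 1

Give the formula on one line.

((~a | d) | (e | (b & ~e)))

  ~a = 11111111111111110000000000000000
  (~a | d) = 11111111111111110011001100110011
  ~e = 10101010101010101010101010101010
  (b & ~e) = 00000000101010100000000010101010
  (e | (b & ~e)) = 01010101111111110101010111111111
  ((~a | d) | (e | (b & ~e))) = 11111111111111110111011111111111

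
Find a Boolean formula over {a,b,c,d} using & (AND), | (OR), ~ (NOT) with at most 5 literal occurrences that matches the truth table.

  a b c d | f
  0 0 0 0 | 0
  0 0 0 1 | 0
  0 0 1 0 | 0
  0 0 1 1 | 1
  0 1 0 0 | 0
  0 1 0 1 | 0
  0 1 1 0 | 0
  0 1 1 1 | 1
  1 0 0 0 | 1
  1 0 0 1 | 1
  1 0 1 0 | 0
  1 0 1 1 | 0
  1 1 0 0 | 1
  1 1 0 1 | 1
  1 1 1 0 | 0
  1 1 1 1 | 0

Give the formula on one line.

((a & ~c) | (~a & (c & d)))

  ~c = 1100110011001100
  (a & ~c) = 0000000011001100
  ~a = 1111111100000000
  (c & d) = 0001000100010001
  (~a & (c & d)) = 0001000100000000
  ((a & ~c) | (~a & (c & d))) = 0001000111001100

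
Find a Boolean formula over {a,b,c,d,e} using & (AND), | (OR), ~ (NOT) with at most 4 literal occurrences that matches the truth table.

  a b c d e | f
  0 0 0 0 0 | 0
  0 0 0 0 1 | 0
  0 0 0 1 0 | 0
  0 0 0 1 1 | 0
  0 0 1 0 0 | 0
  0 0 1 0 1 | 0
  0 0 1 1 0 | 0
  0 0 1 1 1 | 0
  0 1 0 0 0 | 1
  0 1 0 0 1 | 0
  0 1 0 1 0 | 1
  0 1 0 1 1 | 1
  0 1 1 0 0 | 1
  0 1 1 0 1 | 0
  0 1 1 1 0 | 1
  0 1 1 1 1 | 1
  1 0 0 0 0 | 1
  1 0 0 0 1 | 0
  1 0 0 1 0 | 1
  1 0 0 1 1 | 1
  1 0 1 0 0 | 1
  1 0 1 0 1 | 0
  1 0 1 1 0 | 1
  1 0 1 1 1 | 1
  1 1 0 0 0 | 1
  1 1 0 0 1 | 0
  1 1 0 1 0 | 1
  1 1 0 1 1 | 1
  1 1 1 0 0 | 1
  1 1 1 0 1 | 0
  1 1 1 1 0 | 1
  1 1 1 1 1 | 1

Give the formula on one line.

  (b | a) = 00000000111111111111111111111111
  ~e = 10101010101010101010101010101010
  (~e | d) = 10111011101110111011101110111011
  ((b | a) & (~e | d)) = 00000000101110111011101110111011

((b | a) & (~e | d))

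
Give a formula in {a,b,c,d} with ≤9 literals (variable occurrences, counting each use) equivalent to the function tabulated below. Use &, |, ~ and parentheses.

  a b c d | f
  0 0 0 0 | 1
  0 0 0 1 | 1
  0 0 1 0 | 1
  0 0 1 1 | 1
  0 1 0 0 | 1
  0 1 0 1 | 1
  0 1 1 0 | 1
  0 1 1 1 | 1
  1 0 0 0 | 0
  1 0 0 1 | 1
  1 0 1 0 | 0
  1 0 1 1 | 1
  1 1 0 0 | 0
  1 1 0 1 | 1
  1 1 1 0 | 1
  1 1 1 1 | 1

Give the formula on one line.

((c & b) | ((d & (((a & d) & (d & ~b)) | ~c)) | ~a))

  (c & b) = 0000001100000011
  (a & d) = 0000000001010101
  ~b = 1111000011110000
  (d & ~b) = 0101000001010000
  ((a & d) & (d & ~b)) = 0000000001010000
  ~c = 1100110011001100
  (((a & d) & (d & ~b)) | ~c) = 1100110011011100
  (d & (((a & d) & (d & ~b)) | ~c)) = 0100010001010100
  ~a = 1111111100000000
  ((d & (((a & d) & (d & ~b)) | ~c)) | ~a) = 1111111101010100
  ((c & b) | ((d & (((a & d) & (d & ~b)) | ~c)) | ~a)) = 1111111101010111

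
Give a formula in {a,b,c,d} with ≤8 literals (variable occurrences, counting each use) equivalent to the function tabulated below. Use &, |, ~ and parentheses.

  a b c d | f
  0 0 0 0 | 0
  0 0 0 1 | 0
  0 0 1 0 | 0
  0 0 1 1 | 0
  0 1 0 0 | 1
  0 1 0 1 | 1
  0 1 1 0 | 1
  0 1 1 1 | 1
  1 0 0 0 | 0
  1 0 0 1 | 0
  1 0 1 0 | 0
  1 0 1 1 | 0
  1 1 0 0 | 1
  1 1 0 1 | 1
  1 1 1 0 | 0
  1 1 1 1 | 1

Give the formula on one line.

  ~c = 1100110011001100
  ~a = 1111111100000000
  (~c | ~a) = 1111111111001100
  ~b = 1111000011110000
  ((~c | ~a) | ~b) = 1111111111111100
  (d & a) = 0000000001010101
  (((~c | ~a) | ~b) | (d & a)) = 1111111111111101
  (b & (((~c | ~a) | ~b) | (d & a))) = 0000111100001101

(b & (((~c | ~a) | ~b) | (d & a)))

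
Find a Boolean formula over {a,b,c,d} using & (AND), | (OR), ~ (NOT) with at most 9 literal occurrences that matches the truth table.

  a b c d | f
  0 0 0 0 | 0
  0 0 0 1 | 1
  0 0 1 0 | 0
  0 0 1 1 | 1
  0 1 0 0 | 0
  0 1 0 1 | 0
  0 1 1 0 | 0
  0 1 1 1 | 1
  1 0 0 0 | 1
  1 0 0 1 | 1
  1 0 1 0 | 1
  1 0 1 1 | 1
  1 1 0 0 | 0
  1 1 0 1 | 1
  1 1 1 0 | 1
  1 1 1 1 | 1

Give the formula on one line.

  (a | d) = 0101010111111111
  ~b = 1111000011110000
  (c | ~b) = 1111001111110011
  ((a | d) & (c | ~b)) = 0101000111110011
  (d & a) = 0000000001010101
  (((a | d) & (c | ~b)) | (d & a)) = 0101000111110111

(((a | d) & (c | ~b)) | (d & a))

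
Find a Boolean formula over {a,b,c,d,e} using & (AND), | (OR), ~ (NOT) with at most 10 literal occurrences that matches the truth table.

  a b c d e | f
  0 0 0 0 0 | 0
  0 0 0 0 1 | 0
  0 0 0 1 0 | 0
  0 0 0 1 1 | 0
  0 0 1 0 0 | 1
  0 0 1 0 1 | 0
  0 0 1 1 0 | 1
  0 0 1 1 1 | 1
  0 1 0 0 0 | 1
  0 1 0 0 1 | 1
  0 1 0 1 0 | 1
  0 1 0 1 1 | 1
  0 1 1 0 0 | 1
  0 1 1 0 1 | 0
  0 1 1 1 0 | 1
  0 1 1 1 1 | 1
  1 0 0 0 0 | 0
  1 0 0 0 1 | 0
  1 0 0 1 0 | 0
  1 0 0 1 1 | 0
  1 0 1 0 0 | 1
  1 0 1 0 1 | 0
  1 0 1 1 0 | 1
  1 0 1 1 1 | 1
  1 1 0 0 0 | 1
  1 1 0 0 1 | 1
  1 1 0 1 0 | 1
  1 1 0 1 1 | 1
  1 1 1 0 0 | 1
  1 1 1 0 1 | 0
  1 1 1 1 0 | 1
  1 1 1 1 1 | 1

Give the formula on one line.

(((~c & b) | ((~e | (a & d)) & c)) | (d & c))

  ~c = 11110000111100001111000011110000
  (~c & b) = 00000000111100000000000011110000
  ~e = 10101010101010101010101010101010
  (a & d) = 00000000000000000011001100110011
  (~e | (a & d)) = 10101010101010101011101110111011
  ((~e | (a & d)) & c) = 00001010000010100000101100001011
  ((~c & b) | ((~e | (a & d)) & c)) = 00001010111110100000101111111011
  (d & c) = 00000011000000110000001100000011
  (((~c & b) | ((~e | (a & d)) & c)) | (d & c)) = 00001011111110110000101111111011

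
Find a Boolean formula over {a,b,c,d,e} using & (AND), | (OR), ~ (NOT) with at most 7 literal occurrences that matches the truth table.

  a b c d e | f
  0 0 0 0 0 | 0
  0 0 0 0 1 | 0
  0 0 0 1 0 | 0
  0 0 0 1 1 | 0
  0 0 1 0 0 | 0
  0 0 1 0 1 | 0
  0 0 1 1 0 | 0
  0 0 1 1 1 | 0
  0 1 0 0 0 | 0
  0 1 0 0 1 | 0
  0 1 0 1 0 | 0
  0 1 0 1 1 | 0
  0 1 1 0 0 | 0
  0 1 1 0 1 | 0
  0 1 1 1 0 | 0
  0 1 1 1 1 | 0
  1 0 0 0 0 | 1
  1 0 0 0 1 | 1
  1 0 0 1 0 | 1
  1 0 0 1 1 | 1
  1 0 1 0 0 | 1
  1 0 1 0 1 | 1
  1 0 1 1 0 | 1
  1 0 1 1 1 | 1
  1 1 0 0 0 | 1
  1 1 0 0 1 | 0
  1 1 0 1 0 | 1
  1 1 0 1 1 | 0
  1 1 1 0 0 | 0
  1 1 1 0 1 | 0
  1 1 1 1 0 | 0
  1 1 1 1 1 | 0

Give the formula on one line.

  ~b = 11111111000000001111111100000000
  (~b & a) = 00000000000000001111111100000000
  ~e = 10101010101010101010101010101010
  (~e & b) = 00000000101010100000000010101010
  ~c = 11110000111100001111000011110000
  ((~e & b) & ~c) = 00000000101000000000000010100000
  (((~e & b) & ~c) & a) = 00000000000000000000000010100000
  ((~b & a) | (((~e & b) & ~c) & a)) = 00000000000000001111111110100000

((~b & a) | (((~e & b) & ~c) & a))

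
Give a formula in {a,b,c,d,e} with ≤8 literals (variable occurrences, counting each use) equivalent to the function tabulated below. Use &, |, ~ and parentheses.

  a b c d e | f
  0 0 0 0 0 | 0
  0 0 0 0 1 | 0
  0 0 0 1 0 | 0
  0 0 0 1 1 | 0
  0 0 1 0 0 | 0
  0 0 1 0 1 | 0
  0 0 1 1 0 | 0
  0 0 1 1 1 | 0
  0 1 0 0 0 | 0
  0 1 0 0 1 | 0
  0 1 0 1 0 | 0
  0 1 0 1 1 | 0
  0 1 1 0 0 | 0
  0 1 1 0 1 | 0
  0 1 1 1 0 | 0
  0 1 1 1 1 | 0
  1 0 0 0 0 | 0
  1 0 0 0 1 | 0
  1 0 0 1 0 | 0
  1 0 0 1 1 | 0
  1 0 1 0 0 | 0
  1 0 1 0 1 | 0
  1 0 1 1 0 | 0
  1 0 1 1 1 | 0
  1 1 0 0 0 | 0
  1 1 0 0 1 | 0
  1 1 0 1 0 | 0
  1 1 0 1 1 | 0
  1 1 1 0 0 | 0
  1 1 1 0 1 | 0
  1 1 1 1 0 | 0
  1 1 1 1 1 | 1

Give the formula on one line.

  (e & d) = 00010001000100010001000100010001
  (a & (e & d)) = 00000000000000000001000100010001
  (d & b) = 00000000001100110000000000110011
  ((a & (e & d)) & (d & b)) = 00000000000000000000000000010001
  ~d = 11001100110011001100110011001100
  (~d | c) = 11001111110011111100111111001111
  (((a & (e & d)) & (d & b)) & (~d | c)) = 00000000000000000000000000000001

(((a & (e & d)) & (d & b)) & (~d | c))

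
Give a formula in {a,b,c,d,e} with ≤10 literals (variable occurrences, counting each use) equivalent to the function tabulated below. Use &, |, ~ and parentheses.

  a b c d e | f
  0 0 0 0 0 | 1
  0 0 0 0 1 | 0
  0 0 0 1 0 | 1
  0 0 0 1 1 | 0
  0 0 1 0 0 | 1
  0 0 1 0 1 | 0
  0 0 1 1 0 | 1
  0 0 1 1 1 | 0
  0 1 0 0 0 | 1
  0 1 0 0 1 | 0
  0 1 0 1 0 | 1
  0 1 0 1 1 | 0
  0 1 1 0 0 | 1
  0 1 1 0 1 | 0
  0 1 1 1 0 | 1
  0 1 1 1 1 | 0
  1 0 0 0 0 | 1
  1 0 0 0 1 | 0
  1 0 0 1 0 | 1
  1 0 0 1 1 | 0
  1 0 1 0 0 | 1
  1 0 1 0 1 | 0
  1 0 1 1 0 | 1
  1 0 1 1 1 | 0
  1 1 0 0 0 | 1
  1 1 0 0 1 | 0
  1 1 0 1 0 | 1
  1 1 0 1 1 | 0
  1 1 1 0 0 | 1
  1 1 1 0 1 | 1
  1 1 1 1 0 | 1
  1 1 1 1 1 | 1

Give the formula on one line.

  ~a = 11111111111111110000000000000000
  (~a & e) = 01010101010101010000000000000000
  ((~a & e) | b) = 01010101111111110000000011111111
  ~e = 10101010101010101010101010101010
  (c | ~e) = 10101111101011111010111110101111
  (a & (c | ~e)) = 00000000000000001010111110101111
  (((~a & e) | b) & (a & (c | ~e))) = 00000000000000000000000010101111
  ((((~a & e) | b) & (a & (c | ~e))) | ~e) = 10101010101010101010101010101111

((((~a & e) | b) & (a & (c | ~e))) | ~e)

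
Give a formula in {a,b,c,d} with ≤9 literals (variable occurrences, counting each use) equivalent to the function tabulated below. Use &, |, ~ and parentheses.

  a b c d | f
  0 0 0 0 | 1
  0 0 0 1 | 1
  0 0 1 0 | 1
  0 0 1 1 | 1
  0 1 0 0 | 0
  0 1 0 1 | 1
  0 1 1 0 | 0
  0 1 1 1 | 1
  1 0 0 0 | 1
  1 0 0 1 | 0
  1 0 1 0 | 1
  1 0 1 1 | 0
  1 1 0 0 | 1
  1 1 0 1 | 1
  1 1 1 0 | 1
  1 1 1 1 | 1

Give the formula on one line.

  (b & a) = 0000000000001111
  ~a = 1111111100000000
  (~a & d) = 0101010100000000
  ~b = 1111000011110000
  ~d = 1010101010101010
  (~d | ~a) = 1111111110101010
  (~b & (~d | ~a)) = 1111000010100000
  ((~a & d) | (~b & (~d | ~a))) = 1111010110100000
  ((b & a) | ((~a & d) | (~b & (~d | ~a)))) = 1111010110101111

((b & a) | ((~a & d) | (~b & (~d | ~a))))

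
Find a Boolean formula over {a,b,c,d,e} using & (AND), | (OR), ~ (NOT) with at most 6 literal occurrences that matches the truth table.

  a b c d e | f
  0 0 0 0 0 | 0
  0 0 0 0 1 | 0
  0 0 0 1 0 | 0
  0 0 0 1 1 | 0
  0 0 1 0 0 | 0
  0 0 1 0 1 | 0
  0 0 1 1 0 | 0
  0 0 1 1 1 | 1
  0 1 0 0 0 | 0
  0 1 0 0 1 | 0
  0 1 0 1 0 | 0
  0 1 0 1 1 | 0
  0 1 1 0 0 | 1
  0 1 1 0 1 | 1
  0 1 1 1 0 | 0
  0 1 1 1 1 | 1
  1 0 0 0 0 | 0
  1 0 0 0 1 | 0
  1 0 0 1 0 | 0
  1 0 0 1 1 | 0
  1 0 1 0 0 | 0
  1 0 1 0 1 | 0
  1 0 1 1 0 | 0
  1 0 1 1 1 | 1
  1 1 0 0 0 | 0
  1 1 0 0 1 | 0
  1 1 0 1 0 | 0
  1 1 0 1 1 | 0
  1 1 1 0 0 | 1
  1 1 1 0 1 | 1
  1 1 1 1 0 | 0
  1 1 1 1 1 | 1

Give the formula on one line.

((b | d) & ((~d | e) & c))

  (b | d) = 00110011111111110011001111111111
  ~d = 11001100110011001100110011001100
  (~d | e) = 11011101110111011101110111011101
  ((~d | e) & c) = 00001101000011010000110100001101
  ((b | d) & ((~d | e) & c)) = 00000001000011010000000100001101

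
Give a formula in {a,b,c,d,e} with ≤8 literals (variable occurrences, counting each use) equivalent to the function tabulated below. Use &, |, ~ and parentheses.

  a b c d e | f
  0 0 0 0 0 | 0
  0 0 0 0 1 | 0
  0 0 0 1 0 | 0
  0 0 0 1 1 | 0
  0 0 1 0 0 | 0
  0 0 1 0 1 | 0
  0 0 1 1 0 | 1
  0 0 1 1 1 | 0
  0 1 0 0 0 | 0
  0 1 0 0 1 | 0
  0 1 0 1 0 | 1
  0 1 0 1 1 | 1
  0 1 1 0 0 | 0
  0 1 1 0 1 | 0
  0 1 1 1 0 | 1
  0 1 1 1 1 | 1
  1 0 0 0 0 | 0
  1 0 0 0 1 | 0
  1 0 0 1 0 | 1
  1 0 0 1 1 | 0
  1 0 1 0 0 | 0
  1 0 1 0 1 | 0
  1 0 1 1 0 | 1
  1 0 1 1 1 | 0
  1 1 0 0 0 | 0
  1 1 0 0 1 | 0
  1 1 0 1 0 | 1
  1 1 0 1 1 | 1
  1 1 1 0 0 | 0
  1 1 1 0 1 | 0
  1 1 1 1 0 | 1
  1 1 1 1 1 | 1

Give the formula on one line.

  ~e = 10101010101010101010101010101010
  (c & ~e) = 00001010000010100000101000001010
  (b | (c & ~e)) = 00001010111111110000101011111111
  (a & ~e) = 00000000000000001010101010101010
  ((b | (c & ~e)) | (a & ~e)) = 00001010111111111010101011111111
  (((b | (c & ~e)) | (a & ~e)) & d) = 00000010001100110010001000110011

(((b | (c & ~e)) | (a & ~e)) & d)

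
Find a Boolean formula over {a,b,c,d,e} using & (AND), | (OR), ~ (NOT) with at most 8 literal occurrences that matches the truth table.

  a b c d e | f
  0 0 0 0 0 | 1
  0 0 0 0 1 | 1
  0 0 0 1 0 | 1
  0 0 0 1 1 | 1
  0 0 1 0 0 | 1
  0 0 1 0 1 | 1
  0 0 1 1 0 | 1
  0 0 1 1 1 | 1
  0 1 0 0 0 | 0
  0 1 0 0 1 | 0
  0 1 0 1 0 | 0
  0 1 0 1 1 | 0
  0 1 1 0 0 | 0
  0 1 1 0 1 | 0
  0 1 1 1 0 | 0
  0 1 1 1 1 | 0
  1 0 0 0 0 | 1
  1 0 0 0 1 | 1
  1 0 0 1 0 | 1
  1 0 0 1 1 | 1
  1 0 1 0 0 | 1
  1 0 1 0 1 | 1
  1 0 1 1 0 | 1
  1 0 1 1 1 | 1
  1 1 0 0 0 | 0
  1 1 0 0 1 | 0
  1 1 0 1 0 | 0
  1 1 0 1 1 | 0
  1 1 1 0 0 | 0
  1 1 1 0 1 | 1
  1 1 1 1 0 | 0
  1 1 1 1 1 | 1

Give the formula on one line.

((a | ~b) & ((e & c) | ((a & ~b) | ~a)))

  ~b = 11111111000000001111111100000000
  (a | ~b) = 11111111000000001111111111111111
  (e & c) = 00000101000001010000010100000101
  (a & ~b) = 00000000000000001111111100000000
  ~a = 11111111111111110000000000000000
  ((a & ~b) | ~a) = 11111111111111111111111100000000
  ((e & c) | ((a & ~b) | ~a)) = 11111111111111111111111100000101
  ((a | ~b) & ((e & c) | ((a & ~b) | ~a))) = 11111111000000001111111100000101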